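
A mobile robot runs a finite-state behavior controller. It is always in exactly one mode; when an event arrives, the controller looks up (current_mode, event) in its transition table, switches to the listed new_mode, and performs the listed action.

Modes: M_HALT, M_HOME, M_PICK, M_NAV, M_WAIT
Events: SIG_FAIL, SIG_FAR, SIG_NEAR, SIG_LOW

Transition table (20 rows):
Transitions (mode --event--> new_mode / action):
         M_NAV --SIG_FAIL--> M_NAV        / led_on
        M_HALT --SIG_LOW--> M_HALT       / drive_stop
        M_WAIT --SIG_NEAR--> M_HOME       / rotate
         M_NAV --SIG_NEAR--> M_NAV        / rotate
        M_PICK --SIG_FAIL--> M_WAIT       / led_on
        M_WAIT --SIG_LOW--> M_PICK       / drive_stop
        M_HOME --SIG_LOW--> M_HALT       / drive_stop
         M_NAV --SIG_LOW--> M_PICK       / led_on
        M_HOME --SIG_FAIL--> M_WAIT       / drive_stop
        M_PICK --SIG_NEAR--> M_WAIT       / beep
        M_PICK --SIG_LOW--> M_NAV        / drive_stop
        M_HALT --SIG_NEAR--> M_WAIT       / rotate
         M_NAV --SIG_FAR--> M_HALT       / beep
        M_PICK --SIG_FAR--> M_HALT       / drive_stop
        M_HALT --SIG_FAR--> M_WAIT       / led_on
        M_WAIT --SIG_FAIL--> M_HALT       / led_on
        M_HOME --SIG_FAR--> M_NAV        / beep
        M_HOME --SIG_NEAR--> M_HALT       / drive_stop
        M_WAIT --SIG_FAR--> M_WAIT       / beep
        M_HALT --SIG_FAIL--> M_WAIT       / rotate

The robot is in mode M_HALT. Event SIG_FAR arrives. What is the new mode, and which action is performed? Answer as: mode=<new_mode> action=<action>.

mode=M_WAIT action=led_on

current mode = M_HALT; filter table to that mode:
  (M_HALT, SIG_LOW) → (M_HALT, drive_stop)
  (M_HALT, SIG_NEAR) → (M_WAIT, rotate)
  (M_HALT, SIG_FAR) → (M_WAIT, led_on)  ← event matches
  (M_HALT, SIG_FAIL) → (M_WAIT, rotate)
event = SIG_FAR selects (M_WAIT, led_on)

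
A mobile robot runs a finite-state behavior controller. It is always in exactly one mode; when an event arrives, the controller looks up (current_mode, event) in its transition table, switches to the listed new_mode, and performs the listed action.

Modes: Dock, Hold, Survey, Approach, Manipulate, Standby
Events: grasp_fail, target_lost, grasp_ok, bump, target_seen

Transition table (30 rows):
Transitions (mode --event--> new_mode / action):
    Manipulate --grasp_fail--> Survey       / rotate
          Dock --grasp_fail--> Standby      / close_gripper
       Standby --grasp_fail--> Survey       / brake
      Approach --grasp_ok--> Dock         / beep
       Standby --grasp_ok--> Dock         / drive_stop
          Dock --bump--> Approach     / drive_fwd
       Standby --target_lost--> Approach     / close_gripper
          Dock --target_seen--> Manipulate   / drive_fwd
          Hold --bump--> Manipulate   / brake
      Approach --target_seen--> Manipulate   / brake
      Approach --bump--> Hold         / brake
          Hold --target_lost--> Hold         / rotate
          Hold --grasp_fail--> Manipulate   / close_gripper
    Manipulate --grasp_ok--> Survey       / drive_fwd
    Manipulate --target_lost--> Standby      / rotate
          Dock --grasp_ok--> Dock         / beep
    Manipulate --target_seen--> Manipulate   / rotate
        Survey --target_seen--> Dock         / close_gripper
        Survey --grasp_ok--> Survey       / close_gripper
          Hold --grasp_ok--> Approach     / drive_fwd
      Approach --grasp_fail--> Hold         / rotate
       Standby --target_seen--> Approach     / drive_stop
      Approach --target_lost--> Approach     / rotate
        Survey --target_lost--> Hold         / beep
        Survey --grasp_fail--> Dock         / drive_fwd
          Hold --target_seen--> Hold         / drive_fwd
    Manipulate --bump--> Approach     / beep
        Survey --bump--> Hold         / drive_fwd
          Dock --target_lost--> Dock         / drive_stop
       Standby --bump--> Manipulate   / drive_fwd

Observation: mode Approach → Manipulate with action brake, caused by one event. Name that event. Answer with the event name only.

try grasp_fail: (Approach, grasp_fail) → (Hold, rotate)
try target_lost: (Approach, target_lost) → (Approach, rotate)
try grasp_ok: (Approach, grasp_ok) → (Dock, beep)
try bump: (Approach, bump) → (Hold, brake)
try target_seen: (Approach, target_seen) → (Manipulate, brake)  ← matches

target_seen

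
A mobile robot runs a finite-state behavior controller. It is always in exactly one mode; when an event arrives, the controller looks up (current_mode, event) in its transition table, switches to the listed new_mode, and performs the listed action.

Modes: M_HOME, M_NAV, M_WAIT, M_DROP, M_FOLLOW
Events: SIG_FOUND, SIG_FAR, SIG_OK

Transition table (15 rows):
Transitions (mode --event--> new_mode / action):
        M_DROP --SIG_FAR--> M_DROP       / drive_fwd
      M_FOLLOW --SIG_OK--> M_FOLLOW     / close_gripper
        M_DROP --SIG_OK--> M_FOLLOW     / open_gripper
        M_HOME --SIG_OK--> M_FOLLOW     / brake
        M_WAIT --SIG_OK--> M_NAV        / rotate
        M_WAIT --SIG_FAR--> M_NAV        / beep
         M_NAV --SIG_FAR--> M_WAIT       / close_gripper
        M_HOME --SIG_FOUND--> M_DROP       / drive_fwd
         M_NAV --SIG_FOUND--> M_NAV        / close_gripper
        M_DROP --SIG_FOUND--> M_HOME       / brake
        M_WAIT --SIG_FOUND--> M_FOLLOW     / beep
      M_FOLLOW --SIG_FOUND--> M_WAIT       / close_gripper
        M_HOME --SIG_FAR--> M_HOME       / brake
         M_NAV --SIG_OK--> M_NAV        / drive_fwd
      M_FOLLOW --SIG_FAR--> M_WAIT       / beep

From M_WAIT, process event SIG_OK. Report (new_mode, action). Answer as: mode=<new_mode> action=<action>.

mode=M_NAV action=rotate

current mode = M_WAIT; filter table to that mode:
  (M_WAIT, SIG_OK) → (M_NAV, rotate)  ← event matches
  (M_WAIT, SIG_FAR) → (M_NAV, beep)
  (M_WAIT, SIG_FOUND) → (M_FOLLOW, beep)
event = SIG_OK selects (M_NAV, rotate)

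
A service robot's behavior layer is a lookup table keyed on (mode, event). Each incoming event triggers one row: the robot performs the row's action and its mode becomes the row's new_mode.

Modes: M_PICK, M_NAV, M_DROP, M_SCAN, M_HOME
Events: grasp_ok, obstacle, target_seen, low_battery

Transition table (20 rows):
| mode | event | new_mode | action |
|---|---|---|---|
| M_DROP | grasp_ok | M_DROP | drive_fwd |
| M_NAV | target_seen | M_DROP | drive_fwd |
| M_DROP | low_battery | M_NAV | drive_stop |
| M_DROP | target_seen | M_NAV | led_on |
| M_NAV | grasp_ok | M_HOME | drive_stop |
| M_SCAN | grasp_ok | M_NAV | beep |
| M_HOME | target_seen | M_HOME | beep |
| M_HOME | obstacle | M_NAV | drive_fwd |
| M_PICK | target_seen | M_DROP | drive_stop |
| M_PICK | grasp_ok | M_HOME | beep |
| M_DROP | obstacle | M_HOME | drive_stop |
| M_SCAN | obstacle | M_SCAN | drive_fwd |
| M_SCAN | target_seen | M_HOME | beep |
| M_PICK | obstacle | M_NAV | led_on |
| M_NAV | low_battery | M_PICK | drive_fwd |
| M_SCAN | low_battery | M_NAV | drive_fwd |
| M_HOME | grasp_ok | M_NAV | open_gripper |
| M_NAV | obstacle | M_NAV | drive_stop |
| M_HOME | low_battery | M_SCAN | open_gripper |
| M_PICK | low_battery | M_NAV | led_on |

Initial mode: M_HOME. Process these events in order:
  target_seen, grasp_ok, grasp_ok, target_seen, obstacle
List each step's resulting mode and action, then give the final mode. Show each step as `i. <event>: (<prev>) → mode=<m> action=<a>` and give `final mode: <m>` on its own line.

final mode: M_NAV

1. target_seen: (M_HOME) → mode=M_HOME action=beep
2. grasp_ok: (M_HOME) → mode=M_NAV action=open_gripper
3. grasp_ok: (M_NAV) → mode=M_HOME action=drive_stop
4. target_seen: (M_HOME) → mode=M_HOME action=beep
5. obstacle: (M_HOME) → mode=M_NAV action=drive_fwd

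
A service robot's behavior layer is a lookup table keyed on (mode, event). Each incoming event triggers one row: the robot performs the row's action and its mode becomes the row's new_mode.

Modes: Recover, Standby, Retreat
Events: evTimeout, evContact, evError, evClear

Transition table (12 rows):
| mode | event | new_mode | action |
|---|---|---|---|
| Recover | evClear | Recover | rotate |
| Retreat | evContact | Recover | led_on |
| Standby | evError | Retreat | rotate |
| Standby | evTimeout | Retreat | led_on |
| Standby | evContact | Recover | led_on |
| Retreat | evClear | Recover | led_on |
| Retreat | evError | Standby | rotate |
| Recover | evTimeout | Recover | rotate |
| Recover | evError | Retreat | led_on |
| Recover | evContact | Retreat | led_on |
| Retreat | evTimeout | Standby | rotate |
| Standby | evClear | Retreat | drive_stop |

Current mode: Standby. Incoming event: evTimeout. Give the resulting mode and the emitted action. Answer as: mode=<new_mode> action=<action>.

current mode = Standby; filter table to that mode:
  (Standby, evError) → (Retreat, rotate)
  (Standby, evTimeout) → (Retreat, led_on)  ← event matches
  (Standby, evContact) → (Recover, led_on)
  (Standby, evClear) → (Retreat, drive_stop)
event = evTimeout selects (Retreat, led_on)

mode=Retreat action=led_on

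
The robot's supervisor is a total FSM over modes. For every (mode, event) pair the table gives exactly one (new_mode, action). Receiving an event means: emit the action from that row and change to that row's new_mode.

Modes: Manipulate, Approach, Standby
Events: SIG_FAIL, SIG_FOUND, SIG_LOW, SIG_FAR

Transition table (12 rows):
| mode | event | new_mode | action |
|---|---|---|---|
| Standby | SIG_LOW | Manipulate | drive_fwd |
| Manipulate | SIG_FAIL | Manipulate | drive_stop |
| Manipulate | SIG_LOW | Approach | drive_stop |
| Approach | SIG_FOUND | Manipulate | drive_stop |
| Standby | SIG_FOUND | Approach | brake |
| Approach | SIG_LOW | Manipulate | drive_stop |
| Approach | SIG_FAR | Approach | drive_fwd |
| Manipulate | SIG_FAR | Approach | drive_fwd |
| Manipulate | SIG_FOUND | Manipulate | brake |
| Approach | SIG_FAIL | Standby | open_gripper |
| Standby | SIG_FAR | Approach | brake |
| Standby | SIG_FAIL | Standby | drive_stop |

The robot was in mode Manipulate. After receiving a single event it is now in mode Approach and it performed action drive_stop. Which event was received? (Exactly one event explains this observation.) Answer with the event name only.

SIG_LOW

try SIG_FAIL: (Manipulate, SIG_FAIL) → (Manipulate, drive_stop)
try SIG_FOUND: (Manipulate, SIG_FOUND) → (Manipulate, brake)
try SIG_LOW: (Manipulate, SIG_LOW) → (Approach, drive_stop)  ← matches
try SIG_FAR: (Manipulate, SIG_FAR) → (Approach, drive_fwd)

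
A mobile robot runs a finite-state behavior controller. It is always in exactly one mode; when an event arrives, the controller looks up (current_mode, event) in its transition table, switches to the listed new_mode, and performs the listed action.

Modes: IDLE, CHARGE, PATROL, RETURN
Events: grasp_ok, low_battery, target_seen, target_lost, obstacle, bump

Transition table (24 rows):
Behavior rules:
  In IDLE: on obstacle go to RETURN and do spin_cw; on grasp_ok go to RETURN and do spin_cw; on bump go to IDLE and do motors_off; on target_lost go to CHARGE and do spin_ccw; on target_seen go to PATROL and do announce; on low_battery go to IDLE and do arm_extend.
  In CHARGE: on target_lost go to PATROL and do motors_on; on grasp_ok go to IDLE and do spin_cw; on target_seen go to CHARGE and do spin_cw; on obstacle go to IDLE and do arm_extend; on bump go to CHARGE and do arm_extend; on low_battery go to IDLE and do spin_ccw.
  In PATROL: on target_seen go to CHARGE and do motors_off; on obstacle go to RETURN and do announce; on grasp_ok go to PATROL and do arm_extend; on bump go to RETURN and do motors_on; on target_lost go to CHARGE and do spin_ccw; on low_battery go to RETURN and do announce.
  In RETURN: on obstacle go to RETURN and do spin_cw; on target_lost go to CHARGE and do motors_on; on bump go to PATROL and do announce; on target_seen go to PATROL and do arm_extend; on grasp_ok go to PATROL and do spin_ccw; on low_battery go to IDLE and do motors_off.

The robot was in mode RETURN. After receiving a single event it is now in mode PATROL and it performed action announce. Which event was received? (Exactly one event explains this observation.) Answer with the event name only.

try grasp_ok: (RETURN, grasp_ok) → (PATROL, spin_ccw)
try low_battery: (RETURN, low_battery) → (IDLE, motors_off)
try target_seen: (RETURN, target_seen) → (PATROL, arm_extend)
try target_lost: (RETURN, target_lost) → (CHARGE, motors_on)
try obstacle: (RETURN, obstacle) → (RETURN, spin_cw)
try bump: (RETURN, bump) → (PATROL, announce)  ← matches

bump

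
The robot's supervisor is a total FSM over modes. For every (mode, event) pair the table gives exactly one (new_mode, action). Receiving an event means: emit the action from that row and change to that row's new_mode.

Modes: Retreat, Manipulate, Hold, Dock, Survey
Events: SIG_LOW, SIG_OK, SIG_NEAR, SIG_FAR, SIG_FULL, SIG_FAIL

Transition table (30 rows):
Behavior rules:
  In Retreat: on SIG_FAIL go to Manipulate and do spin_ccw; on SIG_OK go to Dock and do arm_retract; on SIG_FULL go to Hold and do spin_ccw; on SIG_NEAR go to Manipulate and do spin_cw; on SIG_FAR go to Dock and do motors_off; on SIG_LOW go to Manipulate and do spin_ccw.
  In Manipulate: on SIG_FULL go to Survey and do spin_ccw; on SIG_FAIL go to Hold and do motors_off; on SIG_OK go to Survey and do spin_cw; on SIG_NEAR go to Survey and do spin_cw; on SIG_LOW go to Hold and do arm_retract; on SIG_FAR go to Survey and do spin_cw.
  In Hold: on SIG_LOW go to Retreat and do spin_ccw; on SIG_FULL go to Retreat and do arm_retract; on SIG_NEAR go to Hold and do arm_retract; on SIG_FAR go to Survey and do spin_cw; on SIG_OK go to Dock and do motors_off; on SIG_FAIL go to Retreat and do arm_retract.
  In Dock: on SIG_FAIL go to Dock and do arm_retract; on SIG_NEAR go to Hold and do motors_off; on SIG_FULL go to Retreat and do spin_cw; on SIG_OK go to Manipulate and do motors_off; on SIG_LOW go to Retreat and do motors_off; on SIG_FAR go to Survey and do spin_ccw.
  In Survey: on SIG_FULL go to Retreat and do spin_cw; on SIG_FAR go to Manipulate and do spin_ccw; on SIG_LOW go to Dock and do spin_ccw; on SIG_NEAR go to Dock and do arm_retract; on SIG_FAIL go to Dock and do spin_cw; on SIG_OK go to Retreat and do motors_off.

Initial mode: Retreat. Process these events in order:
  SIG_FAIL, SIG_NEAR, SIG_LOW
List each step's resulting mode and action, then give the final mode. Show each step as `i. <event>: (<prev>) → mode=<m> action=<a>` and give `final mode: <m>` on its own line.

1. SIG_FAIL: (Retreat) → mode=Manipulate action=spin_ccw
2. SIG_NEAR: (Manipulate) → mode=Survey action=spin_cw
3. SIG_LOW: (Survey) → mode=Dock action=spin_ccw

final mode: Dock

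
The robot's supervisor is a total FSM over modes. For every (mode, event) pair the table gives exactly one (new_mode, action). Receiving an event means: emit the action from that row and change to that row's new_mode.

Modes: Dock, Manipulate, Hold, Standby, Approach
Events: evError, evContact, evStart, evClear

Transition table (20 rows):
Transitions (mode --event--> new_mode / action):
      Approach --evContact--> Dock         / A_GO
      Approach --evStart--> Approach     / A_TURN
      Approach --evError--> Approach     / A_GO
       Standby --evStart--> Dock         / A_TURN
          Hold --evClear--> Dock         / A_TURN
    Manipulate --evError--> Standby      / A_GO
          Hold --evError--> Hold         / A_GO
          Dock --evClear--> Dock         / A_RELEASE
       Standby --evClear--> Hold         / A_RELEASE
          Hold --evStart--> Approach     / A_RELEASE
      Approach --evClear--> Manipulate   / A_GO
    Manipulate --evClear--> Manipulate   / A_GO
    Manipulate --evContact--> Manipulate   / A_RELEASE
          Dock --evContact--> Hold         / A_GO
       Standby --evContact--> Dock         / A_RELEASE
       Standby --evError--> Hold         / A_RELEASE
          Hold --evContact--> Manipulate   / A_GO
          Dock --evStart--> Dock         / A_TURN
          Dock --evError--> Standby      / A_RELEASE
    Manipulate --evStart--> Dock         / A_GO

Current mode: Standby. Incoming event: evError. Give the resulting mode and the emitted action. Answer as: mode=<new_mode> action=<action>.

current mode = Standby; filter table to that mode:
  (Standby, evStart) → (Dock, A_TURN)
  (Standby, evClear) → (Hold, A_RELEASE)
  (Standby, evContact) → (Dock, A_RELEASE)
  (Standby, evError) → (Hold, A_RELEASE)  ← event matches
event = evError selects (Hold, A_RELEASE)

mode=Hold action=A_RELEASE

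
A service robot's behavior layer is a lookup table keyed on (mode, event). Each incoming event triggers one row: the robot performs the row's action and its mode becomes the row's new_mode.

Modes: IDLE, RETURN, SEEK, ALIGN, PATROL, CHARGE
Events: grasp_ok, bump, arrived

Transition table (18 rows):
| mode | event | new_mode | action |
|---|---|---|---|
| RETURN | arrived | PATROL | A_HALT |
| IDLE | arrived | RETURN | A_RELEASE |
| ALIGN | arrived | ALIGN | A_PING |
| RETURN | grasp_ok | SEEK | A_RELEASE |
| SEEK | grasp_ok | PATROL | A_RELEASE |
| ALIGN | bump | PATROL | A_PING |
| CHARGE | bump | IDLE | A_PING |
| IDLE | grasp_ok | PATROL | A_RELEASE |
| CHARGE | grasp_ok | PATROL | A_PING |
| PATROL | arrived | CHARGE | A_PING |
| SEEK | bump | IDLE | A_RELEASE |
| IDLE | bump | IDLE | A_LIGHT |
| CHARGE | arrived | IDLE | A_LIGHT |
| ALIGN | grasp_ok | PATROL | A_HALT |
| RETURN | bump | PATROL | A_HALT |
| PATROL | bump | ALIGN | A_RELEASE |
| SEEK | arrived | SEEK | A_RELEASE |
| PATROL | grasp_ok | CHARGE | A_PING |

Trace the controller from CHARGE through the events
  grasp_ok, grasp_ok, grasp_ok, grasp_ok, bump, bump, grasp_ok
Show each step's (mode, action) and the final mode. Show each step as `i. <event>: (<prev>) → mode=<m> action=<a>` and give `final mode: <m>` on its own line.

1. grasp_ok: (CHARGE) → mode=PATROL action=A_PING
2. grasp_ok: (PATROL) → mode=CHARGE action=A_PING
3. grasp_ok: (CHARGE) → mode=PATROL action=A_PING
4. grasp_ok: (PATROL) → mode=CHARGE action=A_PING
5. bump: (CHARGE) → mode=IDLE action=A_PING
6. bump: (IDLE) → mode=IDLE action=A_LIGHT
7. grasp_ok: (IDLE) → mode=PATROL action=A_RELEASE

final mode: PATROL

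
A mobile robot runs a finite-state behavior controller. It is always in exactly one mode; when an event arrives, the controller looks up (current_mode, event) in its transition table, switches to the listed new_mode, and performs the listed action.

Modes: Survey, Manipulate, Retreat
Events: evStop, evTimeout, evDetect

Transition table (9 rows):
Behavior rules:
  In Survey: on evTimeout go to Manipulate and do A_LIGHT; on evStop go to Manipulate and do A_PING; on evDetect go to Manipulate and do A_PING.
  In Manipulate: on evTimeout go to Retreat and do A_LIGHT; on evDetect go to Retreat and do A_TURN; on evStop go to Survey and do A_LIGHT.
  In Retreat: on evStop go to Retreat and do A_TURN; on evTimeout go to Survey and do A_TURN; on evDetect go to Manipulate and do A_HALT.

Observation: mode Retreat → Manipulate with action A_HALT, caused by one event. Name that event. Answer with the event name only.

try evStop: (Retreat, evStop) → (Retreat, A_TURN)
try evTimeout: (Retreat, evTimeout) → (Survey, A_TURN)
try evDetect: (Retreat, evDetect) → (Manipulate, A_HALT)  ← matches

evDetect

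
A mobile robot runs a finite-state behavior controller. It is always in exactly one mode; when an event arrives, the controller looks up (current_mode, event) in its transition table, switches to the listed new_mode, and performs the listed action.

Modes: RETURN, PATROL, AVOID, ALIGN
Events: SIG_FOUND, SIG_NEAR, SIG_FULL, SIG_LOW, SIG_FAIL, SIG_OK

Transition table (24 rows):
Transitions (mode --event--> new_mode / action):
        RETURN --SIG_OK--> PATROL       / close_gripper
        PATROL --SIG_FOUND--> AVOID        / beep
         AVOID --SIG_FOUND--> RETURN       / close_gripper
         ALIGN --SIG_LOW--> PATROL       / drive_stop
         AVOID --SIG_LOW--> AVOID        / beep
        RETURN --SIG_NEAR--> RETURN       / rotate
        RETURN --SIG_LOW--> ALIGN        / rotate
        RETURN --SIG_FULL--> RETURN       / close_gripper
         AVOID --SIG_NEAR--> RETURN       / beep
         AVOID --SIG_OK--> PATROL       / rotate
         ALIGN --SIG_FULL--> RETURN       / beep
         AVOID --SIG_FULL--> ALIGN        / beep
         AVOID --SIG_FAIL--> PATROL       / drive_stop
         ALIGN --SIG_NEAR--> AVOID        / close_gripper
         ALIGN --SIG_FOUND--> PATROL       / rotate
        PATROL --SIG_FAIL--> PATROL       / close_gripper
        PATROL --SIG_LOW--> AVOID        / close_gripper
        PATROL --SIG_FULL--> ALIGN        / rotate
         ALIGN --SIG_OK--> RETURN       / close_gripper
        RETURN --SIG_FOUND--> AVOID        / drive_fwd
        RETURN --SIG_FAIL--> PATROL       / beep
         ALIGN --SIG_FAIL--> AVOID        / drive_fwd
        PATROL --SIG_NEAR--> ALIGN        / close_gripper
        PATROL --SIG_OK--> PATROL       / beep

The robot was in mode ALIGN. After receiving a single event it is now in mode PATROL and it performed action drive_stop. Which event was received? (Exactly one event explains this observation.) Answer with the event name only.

try SIG_FOUND: (ALIGN, SIG_FOUND) → (PATROL, rotate)
try SIG_NEAR: (ALIGN, SIG_NEAR) → (AVOID, close_gripper)
try SIG_FULL: (ALIGN, SIG_FULL) → (RETURN, beep)
try SIG_LOW: (ALIGN, SIG_LOW) → (PATROL, drive_stop)  ← matches
try SIG_FAIL: (ALIGN, SIG_FAIL) → (AVOID, drive_fwd)
try SIG_OK: (ALIGN, SIG_OK) → (RETURN, close_gripper)

SIG_LOW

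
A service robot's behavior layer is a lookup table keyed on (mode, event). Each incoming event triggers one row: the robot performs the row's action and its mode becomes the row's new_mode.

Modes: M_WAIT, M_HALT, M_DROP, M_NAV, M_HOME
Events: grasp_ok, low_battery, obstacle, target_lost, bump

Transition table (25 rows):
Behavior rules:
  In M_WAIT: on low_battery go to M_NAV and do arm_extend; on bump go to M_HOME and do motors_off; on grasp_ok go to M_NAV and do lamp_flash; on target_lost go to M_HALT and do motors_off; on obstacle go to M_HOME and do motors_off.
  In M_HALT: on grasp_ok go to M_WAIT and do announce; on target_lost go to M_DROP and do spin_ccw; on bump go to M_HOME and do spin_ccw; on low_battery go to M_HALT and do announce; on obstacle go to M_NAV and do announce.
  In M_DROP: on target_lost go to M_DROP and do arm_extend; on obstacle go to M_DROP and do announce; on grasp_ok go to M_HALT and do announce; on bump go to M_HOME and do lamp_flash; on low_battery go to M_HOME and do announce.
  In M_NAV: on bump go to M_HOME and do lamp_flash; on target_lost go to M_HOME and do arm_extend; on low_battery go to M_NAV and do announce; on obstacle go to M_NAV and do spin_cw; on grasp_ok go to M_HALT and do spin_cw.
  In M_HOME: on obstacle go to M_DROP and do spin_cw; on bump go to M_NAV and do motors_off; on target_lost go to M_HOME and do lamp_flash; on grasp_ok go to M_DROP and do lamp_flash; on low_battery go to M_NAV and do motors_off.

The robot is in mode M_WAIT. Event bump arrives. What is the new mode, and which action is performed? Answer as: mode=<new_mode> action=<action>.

mode=M_HOME action=motors_off

current mode = M_WAIT; filter table to that mode:
  (M_WAIT, low_battery) → (M_NAV, arm_extend)
  (M_WAIT, bump) → (M_HOME, motors_off)  ← event matches
  (M_WAIT, grasp_ok) → (M_NAV, lamp_flash)
  (M_WAIT, target_lost) → (M_HALT, motors_off)
  (M_WAIT, obstacle) → (M_HOME, motors_off)
event = bump selects (M_HOME, motors_off)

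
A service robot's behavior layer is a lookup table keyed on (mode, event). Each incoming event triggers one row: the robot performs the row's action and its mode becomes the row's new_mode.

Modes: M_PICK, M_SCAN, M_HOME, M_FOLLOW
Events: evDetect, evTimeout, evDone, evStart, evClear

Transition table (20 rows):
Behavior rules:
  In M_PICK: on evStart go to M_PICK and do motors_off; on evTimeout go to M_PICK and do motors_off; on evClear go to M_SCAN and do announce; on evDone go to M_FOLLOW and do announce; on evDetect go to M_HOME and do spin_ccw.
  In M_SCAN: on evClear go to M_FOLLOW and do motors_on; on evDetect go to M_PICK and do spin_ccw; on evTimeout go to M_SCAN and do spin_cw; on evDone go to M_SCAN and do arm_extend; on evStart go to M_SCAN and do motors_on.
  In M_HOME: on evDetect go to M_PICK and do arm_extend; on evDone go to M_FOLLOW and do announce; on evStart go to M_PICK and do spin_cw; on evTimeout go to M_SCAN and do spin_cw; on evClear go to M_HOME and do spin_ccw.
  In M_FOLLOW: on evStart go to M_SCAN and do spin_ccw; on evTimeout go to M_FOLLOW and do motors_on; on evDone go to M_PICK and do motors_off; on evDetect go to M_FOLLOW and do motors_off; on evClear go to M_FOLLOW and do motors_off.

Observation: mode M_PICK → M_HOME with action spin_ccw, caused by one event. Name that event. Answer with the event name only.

evDetect

try evDetect: (M_PICK, evDetect) → (M_HOME, spin_ccw)  ← matches
try evTimeout: (M_PICK, evTimeout) → (M_PICK, motors_off)
try evDone: (M_PICK, evDone) → (M_FOLLOW, announce)
try evStart: (M_PICK, evStart) → (M_PICK, motors_off)
try evClear: (M_PICK, evClear) → (M_SCAN, announce)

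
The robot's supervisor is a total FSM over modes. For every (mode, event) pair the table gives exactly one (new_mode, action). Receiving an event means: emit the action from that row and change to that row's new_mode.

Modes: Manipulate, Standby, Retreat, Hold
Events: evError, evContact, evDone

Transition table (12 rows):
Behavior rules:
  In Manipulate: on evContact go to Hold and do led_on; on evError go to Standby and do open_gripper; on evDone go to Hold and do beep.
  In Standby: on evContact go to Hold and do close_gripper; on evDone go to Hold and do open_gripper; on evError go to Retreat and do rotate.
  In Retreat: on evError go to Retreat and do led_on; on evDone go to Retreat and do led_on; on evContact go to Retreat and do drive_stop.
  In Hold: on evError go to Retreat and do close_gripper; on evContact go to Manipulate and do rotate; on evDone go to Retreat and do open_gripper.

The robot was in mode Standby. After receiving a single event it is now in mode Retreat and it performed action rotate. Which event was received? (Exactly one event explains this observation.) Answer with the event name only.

try evError: (Standby, evError) → (Retreat, rotate)  ← matches
try evContact: (Standby, evContact) → (Hold, close_gripper)
try evDone: (Standby, evDone) → (Hold, open_gripper)

evError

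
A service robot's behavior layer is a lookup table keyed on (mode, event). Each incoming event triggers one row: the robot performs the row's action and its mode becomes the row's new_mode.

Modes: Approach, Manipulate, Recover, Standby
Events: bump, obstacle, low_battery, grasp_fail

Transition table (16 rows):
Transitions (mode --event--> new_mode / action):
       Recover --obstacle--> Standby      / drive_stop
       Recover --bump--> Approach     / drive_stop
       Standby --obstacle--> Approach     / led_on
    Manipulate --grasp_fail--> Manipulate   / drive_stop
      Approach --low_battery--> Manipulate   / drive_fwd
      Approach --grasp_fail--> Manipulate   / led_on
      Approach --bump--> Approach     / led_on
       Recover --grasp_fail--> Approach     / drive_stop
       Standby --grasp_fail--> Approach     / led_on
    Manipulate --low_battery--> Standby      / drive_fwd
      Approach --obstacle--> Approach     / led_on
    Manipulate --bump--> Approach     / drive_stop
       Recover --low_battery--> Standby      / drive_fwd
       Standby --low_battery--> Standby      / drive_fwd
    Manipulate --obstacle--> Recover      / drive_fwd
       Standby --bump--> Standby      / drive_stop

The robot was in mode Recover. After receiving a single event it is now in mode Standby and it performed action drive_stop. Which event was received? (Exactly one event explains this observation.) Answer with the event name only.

obstacle

try bump: (Recover, bump) → (Approach, drive_stop)
try obstacle: (Recover, obstacle) → (Standby, drive_stop)  ← matches
try low_battery: (Recover, low_battery) → (Standby, drive_fwd)
try grasp_fail: (Recover, grasp_fail) → (Approach, drive_stop)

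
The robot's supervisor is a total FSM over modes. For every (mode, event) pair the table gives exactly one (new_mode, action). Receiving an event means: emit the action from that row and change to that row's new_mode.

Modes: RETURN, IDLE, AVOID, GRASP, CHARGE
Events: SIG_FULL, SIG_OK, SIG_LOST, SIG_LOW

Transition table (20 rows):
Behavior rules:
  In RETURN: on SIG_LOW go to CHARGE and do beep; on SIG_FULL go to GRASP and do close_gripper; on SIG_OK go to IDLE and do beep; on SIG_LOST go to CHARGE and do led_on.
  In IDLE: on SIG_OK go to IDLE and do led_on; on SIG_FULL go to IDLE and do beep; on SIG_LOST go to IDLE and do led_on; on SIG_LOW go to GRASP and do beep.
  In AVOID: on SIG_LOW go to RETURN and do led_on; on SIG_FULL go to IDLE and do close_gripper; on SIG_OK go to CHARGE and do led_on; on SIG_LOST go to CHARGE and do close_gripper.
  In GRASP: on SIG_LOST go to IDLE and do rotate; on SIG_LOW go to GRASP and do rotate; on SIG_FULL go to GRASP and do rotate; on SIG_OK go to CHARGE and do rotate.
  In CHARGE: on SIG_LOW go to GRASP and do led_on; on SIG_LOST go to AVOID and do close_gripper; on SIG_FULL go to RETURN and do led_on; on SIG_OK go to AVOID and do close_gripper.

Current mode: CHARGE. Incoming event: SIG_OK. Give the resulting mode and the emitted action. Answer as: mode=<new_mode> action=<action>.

mode=AVOID action=close_gripper

current mode = CHARGE; filter table to that mode:
  (CHARGE, SIG_LOW) → (GRASP, led_on)
  (CHARGE, SIG_LOST) → (AVOID, close_gripper)
  (CHARGE, SIG_FULL) → (RETURN, led_on)
  (CHARGE, SIG_OK) → (AVOID, close_gripper)  ← event matches
event = SIG_OK selects (AVOID, close_gripper)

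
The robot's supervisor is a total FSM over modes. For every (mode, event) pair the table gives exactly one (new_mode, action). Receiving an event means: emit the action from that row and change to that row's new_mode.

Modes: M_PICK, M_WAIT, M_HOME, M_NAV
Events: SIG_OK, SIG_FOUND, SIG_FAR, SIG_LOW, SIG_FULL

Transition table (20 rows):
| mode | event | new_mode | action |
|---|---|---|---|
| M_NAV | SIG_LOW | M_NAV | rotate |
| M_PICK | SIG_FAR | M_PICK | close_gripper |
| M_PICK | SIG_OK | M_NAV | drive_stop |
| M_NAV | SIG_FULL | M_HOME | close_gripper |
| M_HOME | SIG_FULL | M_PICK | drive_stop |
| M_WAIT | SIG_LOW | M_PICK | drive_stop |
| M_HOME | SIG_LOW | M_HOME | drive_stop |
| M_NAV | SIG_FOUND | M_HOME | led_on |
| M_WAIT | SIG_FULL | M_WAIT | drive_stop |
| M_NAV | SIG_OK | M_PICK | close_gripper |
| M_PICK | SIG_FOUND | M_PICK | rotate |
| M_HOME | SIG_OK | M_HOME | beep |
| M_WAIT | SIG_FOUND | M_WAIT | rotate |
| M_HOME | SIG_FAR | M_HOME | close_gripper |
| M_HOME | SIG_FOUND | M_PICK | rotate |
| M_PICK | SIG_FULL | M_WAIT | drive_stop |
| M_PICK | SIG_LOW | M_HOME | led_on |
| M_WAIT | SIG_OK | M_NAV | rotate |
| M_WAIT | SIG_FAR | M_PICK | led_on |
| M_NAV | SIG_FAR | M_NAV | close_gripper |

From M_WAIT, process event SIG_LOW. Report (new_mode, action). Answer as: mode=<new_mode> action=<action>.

mode=M_PICK action=drive_stop

current mode = M_WAIT; filter table to that mode:
  (M_WAIT, SIG_LOW) → (M_PICK, drive_stop)  ← event matches
  (M_WAIT, SIG_FULL) → (M_WAIT, drive_stop)
  (M_WAIT, SIG_FOUND) → (M_WAIT, rotate)
  (M_WAIT, SIG_OK) → (M_NAV, rotate)
  (M_WAIT, SIG_FAR) → (M_PICK, led_on)
event = SIG_LOW selects (M_PICK, drive_stop)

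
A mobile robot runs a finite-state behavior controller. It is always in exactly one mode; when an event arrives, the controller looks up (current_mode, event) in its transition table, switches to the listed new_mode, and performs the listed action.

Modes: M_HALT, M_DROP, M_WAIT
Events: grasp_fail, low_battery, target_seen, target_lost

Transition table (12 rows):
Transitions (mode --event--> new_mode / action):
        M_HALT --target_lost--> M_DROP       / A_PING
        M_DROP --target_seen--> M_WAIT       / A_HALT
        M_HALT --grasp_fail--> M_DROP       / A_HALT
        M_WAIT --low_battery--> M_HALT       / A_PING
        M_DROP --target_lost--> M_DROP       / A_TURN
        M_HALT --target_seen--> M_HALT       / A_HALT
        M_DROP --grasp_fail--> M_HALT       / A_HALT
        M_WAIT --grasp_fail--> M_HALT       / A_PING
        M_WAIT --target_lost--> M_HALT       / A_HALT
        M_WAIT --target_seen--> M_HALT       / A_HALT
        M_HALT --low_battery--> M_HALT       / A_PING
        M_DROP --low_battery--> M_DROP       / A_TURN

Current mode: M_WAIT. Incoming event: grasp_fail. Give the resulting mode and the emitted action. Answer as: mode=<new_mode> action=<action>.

mode=M_HALT action=A_PING

current mode = M_WAIT; filter table to that mode:
  (M_WAIT, low_battery) → (M_HALT, A_PING)
  (M_WAIT, grasp_fail) → (M_HALT, A_PING)  ← event matches
  (M_WAIT, target_lost) → (M_HALT, A_HALT)
  (M_WAIT, target_seen) → (M_HALT, A_HALT)
event = grasp_fail selects (M_HALT, A_PING)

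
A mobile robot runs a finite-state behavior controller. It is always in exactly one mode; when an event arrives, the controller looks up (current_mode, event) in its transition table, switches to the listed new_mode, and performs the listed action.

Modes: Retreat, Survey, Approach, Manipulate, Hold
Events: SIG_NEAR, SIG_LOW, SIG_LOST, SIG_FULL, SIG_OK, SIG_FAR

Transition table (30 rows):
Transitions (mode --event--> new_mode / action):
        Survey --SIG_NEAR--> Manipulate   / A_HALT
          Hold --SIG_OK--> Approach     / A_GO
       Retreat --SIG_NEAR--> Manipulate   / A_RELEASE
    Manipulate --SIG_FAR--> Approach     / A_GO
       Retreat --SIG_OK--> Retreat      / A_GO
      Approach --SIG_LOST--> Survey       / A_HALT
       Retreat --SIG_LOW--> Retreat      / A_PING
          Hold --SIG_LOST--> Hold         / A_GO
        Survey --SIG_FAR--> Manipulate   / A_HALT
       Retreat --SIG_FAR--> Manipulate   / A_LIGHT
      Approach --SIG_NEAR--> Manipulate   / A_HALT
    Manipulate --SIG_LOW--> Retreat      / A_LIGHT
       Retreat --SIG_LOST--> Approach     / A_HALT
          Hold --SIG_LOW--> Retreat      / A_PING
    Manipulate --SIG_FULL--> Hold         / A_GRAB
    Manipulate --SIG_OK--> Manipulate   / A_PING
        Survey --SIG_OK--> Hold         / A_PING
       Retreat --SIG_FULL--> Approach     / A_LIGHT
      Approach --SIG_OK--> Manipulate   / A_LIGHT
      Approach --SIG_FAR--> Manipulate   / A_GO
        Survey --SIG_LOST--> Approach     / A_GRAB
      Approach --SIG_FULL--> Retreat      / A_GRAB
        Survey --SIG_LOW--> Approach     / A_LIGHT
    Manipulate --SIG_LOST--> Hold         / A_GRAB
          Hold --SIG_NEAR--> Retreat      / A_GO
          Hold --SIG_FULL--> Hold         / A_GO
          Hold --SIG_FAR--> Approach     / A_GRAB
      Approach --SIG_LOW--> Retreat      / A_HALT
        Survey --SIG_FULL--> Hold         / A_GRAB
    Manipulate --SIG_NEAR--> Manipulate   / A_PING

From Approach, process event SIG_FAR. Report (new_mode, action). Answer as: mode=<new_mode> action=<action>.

mode=Manipulate action=A_GO

current mode = Approach; filter table to that mode:
  (Approach, SIG_LOST) → (Survey, A_HALT)
  (Approach, SIG_NEAR) → (Manipulate, A_HALT)
  (Approach, SIG_OK) → (Manipulate, A_LIGHT)
  (Approach, SIG_FAR) → (Manipulate, A_GO)  ← event matches
  (Approach, SIG_FULL) → (Retreat, A_GRAB)
  (Approach, SIG_LOW) → (Retreat, A_HALT)
event = SIG_FAR selects (Manipulate, A_GO)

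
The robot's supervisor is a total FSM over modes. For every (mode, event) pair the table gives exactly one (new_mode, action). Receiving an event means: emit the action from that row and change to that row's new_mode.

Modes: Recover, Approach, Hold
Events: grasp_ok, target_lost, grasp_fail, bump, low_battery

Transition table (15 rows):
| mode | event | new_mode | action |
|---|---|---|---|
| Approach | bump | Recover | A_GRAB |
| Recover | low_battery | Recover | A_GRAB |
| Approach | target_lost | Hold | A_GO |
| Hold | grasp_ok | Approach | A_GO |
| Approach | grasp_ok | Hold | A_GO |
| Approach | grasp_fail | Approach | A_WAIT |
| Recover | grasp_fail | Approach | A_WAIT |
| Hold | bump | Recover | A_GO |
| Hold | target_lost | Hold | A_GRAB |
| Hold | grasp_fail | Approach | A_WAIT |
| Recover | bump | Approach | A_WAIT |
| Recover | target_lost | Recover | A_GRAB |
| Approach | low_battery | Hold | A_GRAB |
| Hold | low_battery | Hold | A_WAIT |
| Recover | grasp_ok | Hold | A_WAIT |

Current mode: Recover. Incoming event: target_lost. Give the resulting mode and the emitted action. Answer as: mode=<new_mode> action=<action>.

mode=Recover action=A_GRAB

current mode = Recover; filter table to that mode:
  (Recover, low_battery) → (Recover, A_GRAB)
  (Recover, grasp_fail) → (Approach, A_WAIT)
  (Recover, bump) → (Approach, A_WAIT)
  (Recover, target_lost) → (Recover, A_GRAB)  ← event matches
  (Recover, grasp_ok) → (Hold, A_WAIT)
event = target_lost selects (Recover, A_GRAB)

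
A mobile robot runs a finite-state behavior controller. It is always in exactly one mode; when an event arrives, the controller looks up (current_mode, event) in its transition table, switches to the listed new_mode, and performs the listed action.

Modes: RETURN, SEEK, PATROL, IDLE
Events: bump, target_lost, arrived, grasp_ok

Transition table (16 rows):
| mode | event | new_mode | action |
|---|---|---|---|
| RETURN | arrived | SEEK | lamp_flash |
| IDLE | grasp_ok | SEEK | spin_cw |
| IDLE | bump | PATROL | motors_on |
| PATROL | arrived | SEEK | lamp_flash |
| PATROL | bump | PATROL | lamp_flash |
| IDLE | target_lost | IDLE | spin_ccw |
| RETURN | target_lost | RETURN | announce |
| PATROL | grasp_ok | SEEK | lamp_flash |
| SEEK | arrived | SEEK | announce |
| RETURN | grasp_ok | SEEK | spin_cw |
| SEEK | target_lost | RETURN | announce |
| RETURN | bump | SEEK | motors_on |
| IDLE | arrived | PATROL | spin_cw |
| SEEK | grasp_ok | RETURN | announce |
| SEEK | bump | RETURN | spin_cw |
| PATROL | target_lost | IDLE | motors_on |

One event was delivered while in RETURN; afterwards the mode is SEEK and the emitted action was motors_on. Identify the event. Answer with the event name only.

try bump: (RETURN, bump) → (SEEK, motors_on)  ← matches
try target_lost: (RETURN, target_lost) → (RETURN, announce)
try arrived: (RETURN, arrived) → (SEEK, lamp_flash)
try grasp_ok: (RETURN, grasp_ok) → (SEEK, spin_cw)

bump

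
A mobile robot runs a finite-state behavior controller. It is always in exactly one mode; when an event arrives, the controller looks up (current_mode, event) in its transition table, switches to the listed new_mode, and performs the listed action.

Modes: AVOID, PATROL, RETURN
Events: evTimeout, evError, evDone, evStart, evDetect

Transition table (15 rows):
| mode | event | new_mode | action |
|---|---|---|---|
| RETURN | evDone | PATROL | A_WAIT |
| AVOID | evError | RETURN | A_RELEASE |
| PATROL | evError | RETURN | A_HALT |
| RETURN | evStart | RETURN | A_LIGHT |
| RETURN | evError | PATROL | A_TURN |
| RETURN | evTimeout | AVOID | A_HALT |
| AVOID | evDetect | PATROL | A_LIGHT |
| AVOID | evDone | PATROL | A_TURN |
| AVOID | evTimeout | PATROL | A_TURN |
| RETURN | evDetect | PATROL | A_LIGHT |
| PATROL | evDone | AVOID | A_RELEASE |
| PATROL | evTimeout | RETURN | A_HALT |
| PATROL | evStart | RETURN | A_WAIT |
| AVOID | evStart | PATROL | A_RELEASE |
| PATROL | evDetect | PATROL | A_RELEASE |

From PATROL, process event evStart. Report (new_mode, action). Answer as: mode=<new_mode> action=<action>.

mode=RETURN action=A_WAIT

current mode = PATROL; filter table to that mode:
  (PATROL, evError) → (RETURN, A_HALT)
  (PATROL, evDone) → (AVOID, A_RELEASE)
  (PATROL, evTimeout) → (RETURN, A_HALT)
  (PATROL, evStart) → (RETURN, A_WAIT)  ← event matches
  (PATROL, evDetect) → (PATROL, A_RELEASE)
event = evStart selects (RETURN, A_WAIT)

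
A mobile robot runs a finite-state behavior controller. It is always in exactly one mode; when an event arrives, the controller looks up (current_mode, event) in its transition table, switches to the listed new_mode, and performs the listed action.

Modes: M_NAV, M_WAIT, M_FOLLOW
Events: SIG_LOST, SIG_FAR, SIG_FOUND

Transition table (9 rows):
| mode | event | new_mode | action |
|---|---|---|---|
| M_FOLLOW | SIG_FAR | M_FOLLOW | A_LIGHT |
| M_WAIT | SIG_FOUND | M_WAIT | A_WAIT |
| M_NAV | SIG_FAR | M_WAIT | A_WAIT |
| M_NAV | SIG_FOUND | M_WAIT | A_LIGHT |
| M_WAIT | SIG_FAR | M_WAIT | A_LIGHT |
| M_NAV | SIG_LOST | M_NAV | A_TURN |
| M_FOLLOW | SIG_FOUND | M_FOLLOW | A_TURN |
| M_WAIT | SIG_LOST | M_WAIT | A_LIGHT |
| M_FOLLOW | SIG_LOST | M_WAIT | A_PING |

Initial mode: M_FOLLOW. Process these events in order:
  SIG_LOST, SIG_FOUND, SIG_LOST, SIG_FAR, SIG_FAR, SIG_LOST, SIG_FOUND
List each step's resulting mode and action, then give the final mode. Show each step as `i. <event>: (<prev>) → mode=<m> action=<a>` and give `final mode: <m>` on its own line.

final mode: M_WAIT

1. SIG_LOST: (M_FOLLOW) → mode=M_WAIT action=A_PING
2. SIG_FOUND: (M_WAIT) → mode=M_WAIT action=A_WAIT
3. SIG_LOST: (M_WAIT) → mode=M_WAIT action=A_LIGHT
4. SIG_FAR: (M_WAIT) → mode=M_WAIT action=A_LIGHT
5. SIG_FAR: (M_WAIT) → mode=M_WAIT action=A_LIGHT
6. SIG_LOST: (M_WAIT) → mode=M_WAIT action=A_LIGHT
7. SIG_FOUND: (M_WAIT) → mode=M_WAIT action=A_WAIT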